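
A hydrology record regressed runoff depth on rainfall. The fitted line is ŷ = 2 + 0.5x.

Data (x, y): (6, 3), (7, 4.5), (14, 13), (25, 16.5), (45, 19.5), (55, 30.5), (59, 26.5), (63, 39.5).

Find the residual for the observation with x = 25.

r = 2

ŷ = 2 + 0.5·25 = 14.5
r = 16.5 − 14.5 = 2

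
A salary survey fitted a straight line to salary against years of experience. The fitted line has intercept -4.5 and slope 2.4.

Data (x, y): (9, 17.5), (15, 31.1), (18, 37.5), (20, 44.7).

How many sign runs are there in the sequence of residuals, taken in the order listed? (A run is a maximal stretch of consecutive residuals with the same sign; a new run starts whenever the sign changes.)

x=9: ŷ = -4.5 + 2.4·9 = 17.1; e = 17.5 − 17.1 = 0.4
x=15: ŷ = -4.5 + 2.4·15 = 31.5; e = 31.1 − 31.5 = -0.4
x=18: ŷ = -4.5 + 2.4·18 = 38.7; e = 37.5 − 38.7 = -1.2
x=20: ŷ = -4.5 + 2.4·20 = 43.5; e = 44.7 − 43.5 = 1.2
Signs: + − − +
Runs: +×1, −×2, +×1 → 3

3 runs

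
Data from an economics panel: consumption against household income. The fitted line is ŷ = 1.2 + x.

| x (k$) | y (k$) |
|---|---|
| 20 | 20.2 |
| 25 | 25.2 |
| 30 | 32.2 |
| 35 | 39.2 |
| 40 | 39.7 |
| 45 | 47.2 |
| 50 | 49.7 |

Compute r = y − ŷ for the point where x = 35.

r = 3

ŷ = 1.2 + 35 = 36.2
r = 39.2 − 36.2 = 3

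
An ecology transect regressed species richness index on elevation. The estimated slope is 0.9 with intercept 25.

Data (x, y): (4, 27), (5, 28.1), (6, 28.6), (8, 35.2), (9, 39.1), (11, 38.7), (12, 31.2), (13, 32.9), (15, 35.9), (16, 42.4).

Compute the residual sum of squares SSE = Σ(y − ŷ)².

x=4: ŷ = 25 + 0.9·4 = 28.6; e = 27 − 28.6 = -1.6
x=5: ŷ = 25 + 0.9·5 = 29.5; e = 28.1 − 29.5 = -1.4
x=6: ŷ = 25 + 0.9·6 = 30.4; e = 28.6 − 30.4 = -1.8
x=8: ŷ = 25 + 0.9·8 = 32.2; e = 35.2 − 32.2 = 3
x=9: ŷ = 25 + 0.9·9 = 33.1; e = 39.1 − 33.1 = 6
x=11: ŷ = 25 + 0.9·11 = 34.9; e = 38.7 − 34.9 = 3.8
x=12: ŷ = 25 + 0.9·12 = 35.8; e = 31.2 − 35.8 = -4.6
x=13: ŷ = 25 + 0.9·13 = 36.7; e = 32.9 − 36.7 = -3.8
x=15: ŷ = 25 + 0.9·15 = 38.5; e = 35.9 − 38.5 = -2.6
x=16: ŷ = 25 + 0.9·16 = 39.4; e = 42.4 − 39.4 = 3
SSE = 2.56 + 1.96 + 3.24 + 9 + 36 + 14.44 + 21.16 + 14.44 + 6.76 + 9 = 118.56

SSE = 118.56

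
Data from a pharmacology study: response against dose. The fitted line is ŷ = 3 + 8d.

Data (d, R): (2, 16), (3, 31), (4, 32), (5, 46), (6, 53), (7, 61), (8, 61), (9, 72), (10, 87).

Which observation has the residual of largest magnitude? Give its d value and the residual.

d=2: ŷ = 3 + 8·2 = 19; e = 16 − 19 = -3
d=3: ŷ = 3 + 8·3 = 27; e = 31 − 27 = 4
d=4: ŷ = 3 + 8·4 = 35; e = 32 − 35 = -3
d=5: ŷ = 3 + 8·5 = 43; e = 46 − 43 = 3
d=6: ŷ = 3 + 8·6 = 51; e = 53 − 51 = 2
d=7: ŷ = 3 + 8·7 = 59; e = 61 − 59 = 2
d=8: ŷ = 3 + 8·8 = 67; e = 61 − 67 = -6
d=9: ŷ = 3 + 8·9 = 75; e = 72 − 75 = -3
d=10: ŷ = 3 + 8·10 = 83; e = 87 − 83 = 4
Largest |e| is 6 at d = 8, residual -6.

d = 8, e = -6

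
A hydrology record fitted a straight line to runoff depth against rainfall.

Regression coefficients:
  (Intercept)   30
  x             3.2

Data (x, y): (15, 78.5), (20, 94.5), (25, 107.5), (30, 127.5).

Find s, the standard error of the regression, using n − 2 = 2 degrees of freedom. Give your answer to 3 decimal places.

x=15: ŷ = 30 + 3.2·15 = 78; e = 78.5 − 78 = 0.5
x=20: ŷ = 30 + 3.2·20 = 94; e = 94.5 − 94 = 0.5
x=25: ŷ = 30 + 3.2·25 = 110; e = 107.5 − 110 = -2.5
x=30: ŷ = 30 + 3.2·30 = 126; e = 127.5 − 126 = 1.5
SSE = 0.25 + 0.25 + 6.25 + 2.25 = 9
s = √(9/2) = √4.5 ≈ 2.121

s = 2.121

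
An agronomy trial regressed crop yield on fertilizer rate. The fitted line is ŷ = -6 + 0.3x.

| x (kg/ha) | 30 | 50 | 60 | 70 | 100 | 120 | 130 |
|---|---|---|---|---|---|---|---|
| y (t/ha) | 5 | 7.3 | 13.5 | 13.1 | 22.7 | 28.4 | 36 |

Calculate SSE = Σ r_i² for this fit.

x=30: ŷ = -6 + 0.3·30 = 3; r = 5 − 3 = 2
x=50: ŷ = -6 + 0.3·50 = 9; r = 7.3 − 9 = -1.7
x=60: ŷ = -6 + 0.3·60 = 12; r = 13.5 − 12 = 1.5
x=70: ŷ = -6 + 0.3·70 = 15; r = 13.1 − 15 = -1.9
x=100: ŷ = -6 + 0.3·100 = 24; r = 22.7 − 24 = -1.3
x=120: ŷ = -6 + 0.3·120 = 30; r = 28.4 − 30 = -1.6
x=130: ŷ = -6 + 0.3·130 = 33; r = 36 − 33 = 3
SSE = 4 + 2.89 + 2.25 + 3.61 + 1.69 + 2.56 + 9 = 26

SSE = 26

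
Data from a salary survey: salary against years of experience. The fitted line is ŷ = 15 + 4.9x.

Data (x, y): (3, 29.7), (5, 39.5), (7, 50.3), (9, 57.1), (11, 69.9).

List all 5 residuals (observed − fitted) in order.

x=3: ŷ = 15 + 4.9·3 = 29.7; r = 29.7 − 29.7 = 0
x=5: ŷ = 15 + 4.9·5 = 39.5; r = 39.5 − 39.5 = 0
x=7: ŷ = 15 + 4.9·7 = 49.3; r = 50.3 − 49.3 = 1
x=9: ŷ = 15 + 4.9·9 = 59.1; r = 57.1 − 59.1 = -2
x=11: ŷ = 15 + 4.9·11 = 68.9; r = 69.9 − 68.9 = 1

0, 0, 1, -2, 1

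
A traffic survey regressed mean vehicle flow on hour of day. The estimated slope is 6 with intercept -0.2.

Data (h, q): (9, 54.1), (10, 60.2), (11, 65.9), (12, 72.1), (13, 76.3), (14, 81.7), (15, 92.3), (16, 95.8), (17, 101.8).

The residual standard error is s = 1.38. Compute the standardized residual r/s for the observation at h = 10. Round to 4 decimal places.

ŷ = -0.2 + 6·10 = 59.8
r = 60.2 − 59.8 = 0.4
r/s = 0.4 / 1.38 = 0.2899

0.2899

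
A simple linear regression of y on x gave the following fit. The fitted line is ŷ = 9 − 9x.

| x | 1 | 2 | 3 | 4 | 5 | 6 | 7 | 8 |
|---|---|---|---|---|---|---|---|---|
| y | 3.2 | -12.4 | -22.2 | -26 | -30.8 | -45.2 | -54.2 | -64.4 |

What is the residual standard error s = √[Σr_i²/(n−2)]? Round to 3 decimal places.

x=1: ŷ = 9 − 9·1 = 0; r = 3.2 − 0 = 3.2
x=2: ŷ = 9 − 9·2 = -9; r = -12.4 − (-9) = -3.4
x=3: ŷ = 9 − 9·3 = -18; r = -22.2 − (-18) = -4.2
x=4: ŷ = 9 − 9·4 = -27; r = -26 − (-27) = 1
x=5: ŷ = 9 − 9·5 = -36; r = -30.8 − (-36) = 5.2
x=6: ŷ = 9 − 9·6 = -45; r = -45.2 − (-45) = -0.2
x=7: ŷ = 9 − 9·7 = -54; r = -54.2 − (-54) = -0.2
x=8: ŷ = 9 − 9·8 = -63; r = -64.4 − (-63) = -1.4
SSE = 10.24 + 11.56 + 17.64 + 1 + 27.04 + 0.04 + 0.04 + 1.96 = 69.52
s = √(69.52/6) = √11.5867 ≈ 3.404

s = 3.404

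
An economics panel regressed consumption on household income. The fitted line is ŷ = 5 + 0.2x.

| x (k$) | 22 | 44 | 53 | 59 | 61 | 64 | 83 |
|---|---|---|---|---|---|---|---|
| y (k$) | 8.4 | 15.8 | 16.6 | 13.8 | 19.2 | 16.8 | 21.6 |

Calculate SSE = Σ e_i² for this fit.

x=22: ŷ = 5 + 0.2·22 = 9.4; e = 8.4 − 9.4 = -1
x=44: ŷ = 5 + 0.2·44 = 13.8; e = 15.8 − 13.8 = 2
x=53: ŷ = 5 + 0.2·53 = 15.6; e = 16.6 − 15.6 = 1
x=59: ŷ = 5 + 0.2·59 = 16.8; e = 13.8 − 16.8 = -3
x=61: ŷ = 5 + 0.2·61 = 17.2; e = 19.2 − 17.2 = 2
x=64: ŷ = 5 + 0.2·64 = 17.8; e = 16.8 − 17.8 = -1
x=83: ŷ = 5 + 0.2·83 = 21.6; e = 21.6 − 21.6 = 0
SSE = 1 + 4 + 1 + 9 + 4 + 1 + 0 = 20

SSE = 20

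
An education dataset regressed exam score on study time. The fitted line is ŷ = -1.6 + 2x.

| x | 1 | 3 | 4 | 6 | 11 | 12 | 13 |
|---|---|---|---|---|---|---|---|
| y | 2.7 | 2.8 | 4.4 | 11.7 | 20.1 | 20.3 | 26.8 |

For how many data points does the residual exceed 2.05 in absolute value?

3

x=1: ŷ = -1.6 + 2·1 = 0.4; e = 2.7 − 0.4 = 2.3
x=3: ŷ = -1.6 + 2·3 = 4.4; e = 2.8 − 4.4 = -1.6
x=4: ŷ = -1.6 + 2·4 = 6.4; e = 4.4 − 6.4 = -2
x=6: ŷ = -1.6 + 2·6 = 10.4; e = 11.7 − 10.4 = 1.3
x=11: ŷ = -1.6 + 2·11 = 20.4; e = 20.1 − 20.4 = -0.3
x=12: ŷ = -1.6 + 2·12 = 22.4; e = 20.3 − 22.4 = -2.1
x=13: ŷ = -1.6 + 2·13 = 24.4; e = 26.8 − 24.4 = 2.4
|e| > 2.05: x=1 (|e|=2.3), x=12 (|e|=2.1), x=13 (|e|=2.4) → 3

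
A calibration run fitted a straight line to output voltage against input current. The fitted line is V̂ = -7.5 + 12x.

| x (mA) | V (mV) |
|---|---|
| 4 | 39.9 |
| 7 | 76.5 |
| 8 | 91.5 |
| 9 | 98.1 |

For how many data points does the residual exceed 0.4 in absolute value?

x=4: V̂ = -7.5 + 12·4 = 40.5; r = 39.9 − 40.5 = -0.6
x=7: V̂ = -7.5 + 12·7 = 76.5; r = 76.5 − 76.5 = 0
x=8: V̂ = -7.5 + 12·8 = 88.5; r = 91.5 − 88.5 = 3
x=9: V̂ = -7.5 + 12·9 = 100.5; r = 98.1 − 100.5 = -2.4
|r| > 0.4: x=4 (|r|=0.6), x=8 (|r|=3), x=9 (|r|=2.4) → 3

3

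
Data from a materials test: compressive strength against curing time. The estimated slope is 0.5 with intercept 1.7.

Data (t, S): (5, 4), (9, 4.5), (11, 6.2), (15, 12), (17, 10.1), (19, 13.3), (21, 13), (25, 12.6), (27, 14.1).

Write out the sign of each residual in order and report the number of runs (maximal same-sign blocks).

t=5: ŷ = 1.7 + 0.5·5 = 4.2; e = 4 − 4.2 = -0.2
t=9: ŷ = 1.7 + 0.5·9 = 6.2; e = 4.5 − 6.2 = -1.7
t=11: ŷ = 1.7 + 0.5·11 = 7.2; e = 6.2 − 7.2 = -1
t=15: ŷ = 1.7 + 0.5·15 = 9.2; e = 12 − 9.2 = 2.8
t=17: ŷ = 1.7 + 0.5·17 = 10.2; e = 10.1 − 10.2 = -0.1
t=19: ŷ = 1.7 + 0.5·19 = 11.2; e = 13.3 − 11.2 = 2.1
t=21: ŷ = 1.7 + 0.5·21 = 12.2; e = 13 − 12.2 = 0.8
t=25: ŷ = 1.7 + 0.5·25 = 14.2; e = 12.6 − 14.2 = -1.6
t=27: ŷ = 1.7 + 0.5·27 = 15.2; e = 14.1 − 15.2 = -1.1
Signs: − − − + − + + − −
Runs: −×3, +×1, −×1, +×2, −×2 → 5

5 runs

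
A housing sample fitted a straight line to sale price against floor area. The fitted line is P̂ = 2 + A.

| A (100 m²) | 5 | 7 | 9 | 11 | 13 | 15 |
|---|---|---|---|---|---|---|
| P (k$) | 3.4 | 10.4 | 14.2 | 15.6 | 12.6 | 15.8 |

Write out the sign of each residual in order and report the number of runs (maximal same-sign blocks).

A=5: P̂ = 2 + 5 = 7; e = 3.4 − 7 = -3.6
A=7: P̂ = 2 + 7 = 9; e = 10.4 − 9 = 1.4
A=9: P̂ = 2 + 9 = 11; e = 14.2 − 11 = 3.2
A=11: P̂ = 2 + 11 = 13; e = 15.6 − 13 = 2.6
A=13: P̂ = 2 + 13 = 15; e = 12.6 − 15 = -2.4
A=15: P̂ = 2 + 15 = 17; e = 15.8 − 17 = -1.2
Signs: − + + + − −
Runs: −×1, +×3, −×2 → 3

3 runs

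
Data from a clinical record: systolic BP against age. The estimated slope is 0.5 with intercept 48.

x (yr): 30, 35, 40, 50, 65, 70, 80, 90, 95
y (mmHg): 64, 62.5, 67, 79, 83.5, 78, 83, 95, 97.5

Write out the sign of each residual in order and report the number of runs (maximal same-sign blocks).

5 runs

x=30: ŷ = 48 + 0.5·30 = 63; e = 64 − 63 = 1
x=35: ŷ = 48 + 0.5·35 = 65.5; e = 62.5 − 65.5 = -3
x=40: ŷ = 48 + 0.5·40 = 68; e = 67 − 68 = -1
x=50: ŷ = 48 + 0.5·50 = 73; e = 79 − 73 = 6
x=65: ŷ = 48 + 0.5·65 = 80.5; e = 83.5 − 80.5 = 3
x=70: ŷ = 48 + 0.5·70 = 83; e = 78 − 83 = -5
x=80: ŷ = 48 + 0.5·80 = 88; e = 83 − 88 = -5
x=90: ŷ = 48 + 0.5·90 = 93; e = 95 − 93 = 2
x=95: ŷ = 48 + 0.5·95 = 95.5; e = 97.5 − 95.5 = 2
Signs: + − − + + − − + +
Runs: +×1, −×2, +×2, −×2, +×2 → 5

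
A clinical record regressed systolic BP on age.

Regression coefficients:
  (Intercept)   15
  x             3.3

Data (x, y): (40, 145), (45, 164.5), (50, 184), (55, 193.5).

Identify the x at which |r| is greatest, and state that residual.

x = 50, r = 4

x=40: ŷ = 15 + 3.3·40 = 147; r = 145 − 147 = -2
x=45: ŷ = 15 + 3.3·45 = 163.5; r = 164.5 − 163.5 = 1
x=50: ŷ = 15 + 3.3·50 = 180; r = 184 − 180 = 4
x=55: ŷ = 15 + 3.3·55 = 196.5; r = 193.5 − 196.5 = -3
Largest |r| is 4 at x = 50, residual 4.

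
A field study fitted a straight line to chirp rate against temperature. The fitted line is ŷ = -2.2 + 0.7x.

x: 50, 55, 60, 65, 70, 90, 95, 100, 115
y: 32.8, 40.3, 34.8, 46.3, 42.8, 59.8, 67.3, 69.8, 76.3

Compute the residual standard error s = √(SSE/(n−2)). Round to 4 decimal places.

s = 3.4641

x=50: ŷ = -2.2 + 0.7·50 = 32.8; e = 32.8 − 32.8 = 0
x=55: ŷ = -2.2 + 0.7·55 = 36.3; e = 40.3 − 36.3 = 4
x=60: ŷ = -2.2 + 0.7·60 = 39.8; e = 34.8 − 39.8 = -5
x=65: ŷ = -2.2 + 0.7·65 = 43.3; e = 46.3 − 43.3 = 3
x=70: ŷ = -2.2 + 0.7·70 = 46.8; e = 42.8 − 46.8 = -4
x=90: ŷ = -2.2 + 0.7·90 = 60.8; e = 59.8 − 60.8 = -1
x=95: ŷ = -2.2 + 0.7·95 = 64.3; e = 67.3 − 64.3 = 3
x=100: ŷ = -2.2 + 0.7·100 = 67.8; e = 69.8 − 67.8 = 2
x=115: ŷ = -2.2 + 0.7·115 = 78.3; e = 76.3 − 78.3 = -2
SSE = 0 + 16 + 25 + 9 + 16 + 1 + 9 + 4 + 4 = 84
s = √(84/7) = √12 ≈ 3.4641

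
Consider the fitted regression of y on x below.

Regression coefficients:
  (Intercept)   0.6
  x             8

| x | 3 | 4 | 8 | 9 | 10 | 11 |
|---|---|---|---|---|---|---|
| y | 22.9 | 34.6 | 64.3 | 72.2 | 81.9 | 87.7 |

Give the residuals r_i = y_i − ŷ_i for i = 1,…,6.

x=3: ŷ = 0.6 + 8·3 = 24.6; r = 22.9 − 24.6 = -1.7
x=4: ŷ = 0.6 + 8·4 = 32.6; r = 34.6 − 32.6 = 2
x=8: ŷ = 0.6 + 8·8 = 64.6; r = 64.3 − 64.6 = -0.3
x=9: ŷ = 0.6 + 8·9 = 72.6; r = 72.2 − 72.6 = -0.4
x=10: ŷ = 0.6 + 8·10 = 80.6; r = 81.9 − 80.6 = 1.3
x=11: ŷ = 0.6 + 8·11 = 88.6; r = 87.7 − 88.6 = -0.9

-1.7, 2, -0.3, -0.4, 1.3, -0.9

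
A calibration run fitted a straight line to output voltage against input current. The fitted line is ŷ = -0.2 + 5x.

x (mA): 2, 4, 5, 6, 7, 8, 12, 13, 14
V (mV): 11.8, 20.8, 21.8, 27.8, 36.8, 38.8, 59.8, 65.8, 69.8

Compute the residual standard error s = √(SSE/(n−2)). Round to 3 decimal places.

s = 1.852

x=2: ŷ = -0.2 + 5·2 = 9.8; e = 11.8 − 9.8 = 2
x=4: ŷ = -0.2 + 5·4 = 19.8; e = 20.8 − 19.8 = 1
x=5: ŷ = -0.2 + 5·5 = 24.8; e = 21.8 − 24.8 = -3
x=6: ŷ = -0.2 + 5·6 = 29.8; e = 27.8 − 29.8 = -2
x=7: ŷ = -0.2 + 5·7 = 34.8; e = 36.8 − 34.8 = 2
x=8: ŷ = -0.2 + 5·8 = 39.8; e = 38.8 − 39.8 = -1
x=12: ŷ = -0.2 + 5·12 = 59.8; e = 59.8 − 59.8 = 0
x=13: ŷ = -0.2 + 5·13 = 64.8; e = 65.8 − 64.8 = 1
x=14: ŷ = -0.2 + 5·14 = 69.8; e = 69.8 − 69.8 = 0
SSE = 4 + 1 + 9 + 4 + 4 + 1 + 0 + 1 + 0 = 24
s = √(24/7) = √3.42857 ≈ 1.852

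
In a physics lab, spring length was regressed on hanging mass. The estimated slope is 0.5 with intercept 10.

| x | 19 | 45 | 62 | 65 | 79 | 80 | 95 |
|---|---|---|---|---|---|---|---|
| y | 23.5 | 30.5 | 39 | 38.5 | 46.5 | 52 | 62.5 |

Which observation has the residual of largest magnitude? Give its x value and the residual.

x = 95, r = 5

x=19: ŷ = 10 + 0.5·19 = 19.5; r = 23.5 − 19.5 = 4
x=45: ŷ = 10 + 0.5·45 = 32.5; r = 30.5 − 32.5 = -2
x=62: ŷ = 10 + 0.5·62 = 41; r = 39 − 41 = -2
x=65: ŷ = 10 + 0.5·65 = 42.5; r = 38.5 − 42.5 = -4
x=79: ŷ = 10 + 0.5·79 = 49.5; r = 46.5 − 49.5 = -3
x=80: ŷ = 10 + 0.5·80 = 50; r = 52 − 50 = 2
x=95: ŷ = 10 + 0.5·95 = 57.5; r = 62.5 − 57.5 = 5
Largest |r| is 5 at x = 95, residual 5.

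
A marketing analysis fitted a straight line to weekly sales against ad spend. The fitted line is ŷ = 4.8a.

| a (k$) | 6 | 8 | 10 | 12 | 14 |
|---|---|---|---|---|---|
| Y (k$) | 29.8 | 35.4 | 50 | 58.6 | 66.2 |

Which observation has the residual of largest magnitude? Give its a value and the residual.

a = 8, r = -3

a=6: ŷ = 4.8·6 = 28.8; r = 29.8 − 28.8 = 1
a=8: ŷ = 4.8·8 = 38.4; r = 35.4 − 38.4 = -3
a=10: ŷ = 4.8·10 = 48; r = 50 − 48 = 2
a=12: ŷ = 4.8·12 = 57.6; r = 58.6 − 57.6 = 1
a=14: ŷ = 4.8·14 = 67.2; r = 66.2 − 67.2 = -1
Largest |r| is 3 at a = 8, residual -3.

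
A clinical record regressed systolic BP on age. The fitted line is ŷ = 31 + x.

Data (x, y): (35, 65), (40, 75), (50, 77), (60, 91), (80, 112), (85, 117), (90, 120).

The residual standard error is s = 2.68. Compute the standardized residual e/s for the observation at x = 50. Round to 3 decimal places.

ŷ = 31 + 50 = 81
e = 77 − 81 = -4
e/s = -4 / 2.68 = -1.493

-1.493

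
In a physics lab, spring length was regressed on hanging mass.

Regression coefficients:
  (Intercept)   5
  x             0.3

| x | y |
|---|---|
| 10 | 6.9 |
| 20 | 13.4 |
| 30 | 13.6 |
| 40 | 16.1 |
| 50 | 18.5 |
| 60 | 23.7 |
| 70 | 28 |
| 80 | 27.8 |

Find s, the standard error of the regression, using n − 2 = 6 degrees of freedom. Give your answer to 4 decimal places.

x=10: ŷ = 5 + 0.3·10 = 8; e = 6.9 − 8 = -1.1
x=20: ŷ = 5 + 0.3·20 = 11; e = 13.4 − 11 = 2.4
x=30: ŷ = 5 + 0.3·30 = 14; e = 13.6 − 14 = -0.4
x=40: ŷ = 5 + 0.3·40 = 17; e = 16.1 − 17 = -0.9
x=50: ŷ = 5 + 0.3·50 = 20; e = 18.5 − 20 = -1.5
x=60: ŷ = 5 + 0.3·60 = 23; e = 23.7 − 23 = 0.7
x=70: ŷ = 5 + 0.3·70 = 26; e = 28 − 26 = 2
x=80: ŷ = 5 + 0.3·80 = 29; e = 27.8 − 29 = -1.2
SSE = 1.21 + 5.76 + 0.16 + 0.81 + 2.25 + 0.49 + 4 + 1.44 = 16.12
s = √(16.12/6) = √2.68667 ≈ 1.6391

s = 1.6391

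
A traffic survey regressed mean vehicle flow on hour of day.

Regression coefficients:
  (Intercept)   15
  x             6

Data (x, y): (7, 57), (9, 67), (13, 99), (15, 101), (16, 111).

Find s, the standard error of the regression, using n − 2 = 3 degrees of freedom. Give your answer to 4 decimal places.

s = 4.3205

x=7: ŷ = 15 + 6·7 = 57; r = 57 − 57 = 0
x=9: ŷ = 15 + 6·9 = 69; r = 67 − 69 = -2
x=13: ŷ = 15 + 6·13 = 93; r = 99 − 93 = 6
x=15: ŷ = 15 + 6·15 = 105; r = 101 − 105 = -4
x=16: ŷ = 15 + 6·16 = 111; r = 111 − 111 = 0
SSE = 0 + 4 + 36 + 16 + 0 = 56
s = √(56/3) = √18.6667 ≈ 4.3205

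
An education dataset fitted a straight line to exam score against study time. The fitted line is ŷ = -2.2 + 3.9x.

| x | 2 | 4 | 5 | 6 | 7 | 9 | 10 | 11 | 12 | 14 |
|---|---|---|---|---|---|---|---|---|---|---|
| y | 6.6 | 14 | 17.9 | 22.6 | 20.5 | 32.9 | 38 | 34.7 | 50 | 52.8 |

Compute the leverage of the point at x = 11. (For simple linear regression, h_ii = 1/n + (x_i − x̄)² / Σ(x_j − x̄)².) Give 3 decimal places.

h = 0.168

x̄ = (2 + 4 + 5 + 6 + 7 + 9 + 10 + 11 + 12 + 14)/10 = 8
Σ(x − x̄)² = 36 + 16 + 9 + 4 + 1 + 1 + 4 + 9 + 16 + 36 = 132
h = 1/10 + (3)²/132 = 0.1 + 0.0681818 = 0.168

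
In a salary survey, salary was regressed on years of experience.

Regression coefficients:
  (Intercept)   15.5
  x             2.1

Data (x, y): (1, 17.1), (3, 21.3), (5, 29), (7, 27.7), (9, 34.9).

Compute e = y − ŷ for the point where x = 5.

ŷ = 15.5 + 2.1·5 = 26
e = 29 − 26 = 3

e = 3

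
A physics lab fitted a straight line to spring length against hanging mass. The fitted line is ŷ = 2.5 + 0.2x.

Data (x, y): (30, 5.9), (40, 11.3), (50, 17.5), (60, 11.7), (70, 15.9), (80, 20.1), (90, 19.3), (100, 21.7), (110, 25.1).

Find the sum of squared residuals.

SSE = 45.6

x=30: ŷ = 2.5 + 0.2·30 = 8.5; e = 5.9 − 8.5 = -2.6
x=40: ŷ = 2.5 + 0.2·40 = 10.5; e = 11.3 − 10.5 = 0.8
x=50: ŷ = 2.5 + 0.2·50 = 12.5; e = 17.5 − 12.5 = 5
x=60: ŷ = 2.5 + 0.2·60 = 14.5; e = 11.7 − 14.5 = -2.8
x=70: ŷ = 2.5 + 0.2·70 = 16.5; e = 15.9 − 16.5 = -0.6
x=80: ŷ = 2.5 + 0.2·80 = 18.5; e = 20.1 − 18.5 = 1.6
x=90: ŷ = 2.5 + 0.2·90 = 20.5; e = 19.3 − 20.5 = -1.2
x=100: ŷ = 2.5 + 0.2·100 = 22.5; e = 21.7 − 22.5 = -0.8
x=110: ŷ = 2.5 + 0.2·110 = 24.5; e = 25.1 − 24.5 = 0.6
SSE = 6.76 + 0.64 + 25 + 7.84 + 0.36 + 2.56 + 1.44 + 0.64 + 0.36 = 45.6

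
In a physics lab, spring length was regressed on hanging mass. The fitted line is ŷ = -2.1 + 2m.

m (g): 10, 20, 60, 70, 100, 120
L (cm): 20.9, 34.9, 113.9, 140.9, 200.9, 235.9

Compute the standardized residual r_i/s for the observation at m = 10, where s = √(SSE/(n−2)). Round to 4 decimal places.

m=10: ŷ = -2.1 + 2·10 = 17.9; r = 20.9 − 17.9 = 3
m=20: ŷ = -2.1 + 2·20 = 37.9; r = 34.9 − 37.9 = -3
m=60: ŷ = -2.1 + 2·60 = 117.9; r = 113.9 − 117.9 = -4
m=70: ŷ = -2.1 + 2·70 = 137.9; r = 140.9 − 137.9 = 3
m=100: ŷ = -2.1 + 2·100 = 197.9; r = 200.9 − 197.9 = 3
m=120: ŷ = -2.1 + 2·120 = 237.9; r = 235.9 − 237.9 = -2
SSE = 9 + 9 + 16 + 9 + 9 + 4 = 56
s = √(56/4) = 3.74166
r/s = 3 / 3.74166 = 0.8018

0.8018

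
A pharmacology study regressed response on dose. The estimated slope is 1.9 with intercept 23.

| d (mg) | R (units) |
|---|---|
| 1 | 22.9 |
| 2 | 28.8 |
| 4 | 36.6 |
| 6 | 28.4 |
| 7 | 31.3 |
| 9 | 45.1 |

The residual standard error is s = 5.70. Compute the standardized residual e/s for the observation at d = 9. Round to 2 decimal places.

0.88

R̂ = 23 + 1.9·9 = 40.1
e = 45.1 − 40.1 = 5
e/s = 5 / 5.70 = 0.88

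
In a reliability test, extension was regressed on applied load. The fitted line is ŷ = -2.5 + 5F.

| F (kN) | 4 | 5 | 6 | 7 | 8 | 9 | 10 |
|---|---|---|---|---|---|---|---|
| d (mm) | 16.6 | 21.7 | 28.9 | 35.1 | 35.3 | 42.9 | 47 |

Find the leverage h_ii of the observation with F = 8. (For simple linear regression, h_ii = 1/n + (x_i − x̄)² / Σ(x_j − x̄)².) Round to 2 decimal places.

F̄ = (4 + 5 + 6 + 7 + 8 + 9 + 10)/7 = 7
Σ(F − F̄)² = 9 + 4 + 1 + 0 + 1 + 4 + 9 = 28
h = 1/7 + (1)²/28 = 0.142857 + 0.0357143 = 0.18

h = 0.18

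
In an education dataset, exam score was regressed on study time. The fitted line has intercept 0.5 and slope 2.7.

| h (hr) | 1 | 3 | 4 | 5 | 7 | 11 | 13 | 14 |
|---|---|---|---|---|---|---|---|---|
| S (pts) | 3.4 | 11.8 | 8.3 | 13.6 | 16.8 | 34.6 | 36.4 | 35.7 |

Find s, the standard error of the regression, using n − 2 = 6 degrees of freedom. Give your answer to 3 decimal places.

s = 2.971

h=1: ŷ = 0.5 + 2.7·1 = 3.2; r = 3.4 − 3.2 = 0.2
h=3: ŷ = 0.5 + 2.7·3 = 8.6; r = 11.8 − 8.6 = 3.2
h=4: ŷ = 0.5 + 2.7·4 = 11.3; r = 8.3 − 11.3 = -3
h=5: ŷ = 0.5 + 2.7·5 = 14; r = 13.6 − 14 = -0.4
h=7: ŷ = 0.5 + 2.7·7 = 19.4; r = 16.8 − 19.4 = -2.6
h=11: ŷ = 0.5 + 2.7·11 = 30.2; r = 34.6 − 30.2 = 4.4
h=13: ŷ = 0.5 + 2.7·13 = 35.6; r = 36.4 − 35.6 = 0.8
h=14: ŷ = 0.5 + 2.7·14 = 38.3; r = 35.7 − 38.3 = -2.6
SSE = 0.04 + 10.24 + 9 + 0.16 + 6.76 + 19.36 + 0.64 + 6.76 = 52.96
s = √(52.96/6) = √8.82667 ≈ 2.971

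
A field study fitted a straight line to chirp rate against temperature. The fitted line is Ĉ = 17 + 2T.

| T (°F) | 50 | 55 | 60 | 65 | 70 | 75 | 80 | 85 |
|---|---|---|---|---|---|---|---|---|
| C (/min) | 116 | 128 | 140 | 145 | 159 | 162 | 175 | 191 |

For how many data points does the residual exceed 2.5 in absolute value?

T=50: Ĉ = 17 + 2·50 = 117; r = 116 − 117 = -1
T=55: Ĉ = 17 + 2·55 = 127; r = 128 − 127 = 1
T=60: Ĉ = 17 + 2·60 = 137; r = 140 − 137 = 3
T=65: Ĉ = 17 + 2·65 = 147; r = 145 − 147 = -2
T=70: Ĉ = 17 + 2·70 = 157; r = 159 − 157 = 2
T=75: Ĉ = 17 + 2·75 = 167; r = 162 − 167 = -5
T=80: Ĉ = 17 + 2·80 = 177; r = 175 − 177 = -2
T=85: Ĉ = 17 + 2·85 = 187; r = 191 − 187 = 4
|r| > 2.5: T=60 (|r|=3), T=75 (|r|=5), T=85 (|r|=4) → 3

3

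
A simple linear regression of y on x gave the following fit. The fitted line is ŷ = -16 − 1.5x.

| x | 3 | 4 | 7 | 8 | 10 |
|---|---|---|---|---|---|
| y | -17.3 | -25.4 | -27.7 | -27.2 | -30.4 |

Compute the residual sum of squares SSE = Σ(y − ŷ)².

SSE = 24.24

x=3: ŷ = -16 − 1.5·3 = -20.5; r = -17.3 − (-20.5) = 3.2
x=4: ŷ = -16 − 1.5·4 = -22; r = -25.4 − (-22) = -3.4
x=7: ŷ = -16 − 1.5·7 = -26.5; r = -27.7 − (-26.5) = -1.2
x=8: ŷ = -16 − 1.5·8 = -28; r = -27.2 − (-28) = 0.8
x=10: ŷ = -16 − 1.5·10 = -31; r = -30.4 − (-31) = 0.6
SSE = 10.24 + 11.56 + 1.44 + 0.64 + 0.36 = 24.24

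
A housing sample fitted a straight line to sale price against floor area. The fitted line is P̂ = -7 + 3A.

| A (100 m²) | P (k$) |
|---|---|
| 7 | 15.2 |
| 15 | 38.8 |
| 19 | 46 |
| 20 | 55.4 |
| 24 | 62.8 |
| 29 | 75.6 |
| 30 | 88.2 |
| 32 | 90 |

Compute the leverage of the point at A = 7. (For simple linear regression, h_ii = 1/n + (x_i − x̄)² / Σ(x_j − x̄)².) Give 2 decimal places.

h = 0.57

Ā = (7 + 15 + 19 + 20 + 24 + 29 + 30 + 32)/8 = 22
Σ(A − Ā)² = 225 + 49 + 9 + 4 + 4 + 49 + 64 + 100 = 504
h = 1/8 + (-15)²/504 = 0.125 + 0.446429 = 0.57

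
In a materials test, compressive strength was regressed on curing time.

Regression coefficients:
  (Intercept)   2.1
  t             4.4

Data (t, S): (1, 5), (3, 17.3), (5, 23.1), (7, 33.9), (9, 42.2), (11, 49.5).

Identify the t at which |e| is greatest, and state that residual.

t=1: Ŝ = 2.1 + 4.4·1 = 6.5; e = 5 − 6.5 = -1.5
t=3: Ŝ = 2.1 + 4.4·3 = 15.3; e = 17.3 − 15.3 = 2
t=5: Ŝ = 2.1 + 4.4·5 = 24.1; e = 23.1 − 24.1 = -1
t=7: Ŝ = 2.1 + 4.4·7 = 32.9; e = 33.9 − 32.9 = 1
t=9: Ŝ = 2.1 + 4.4·9 = 41.7; e = 42.2 − 41.7 = 0.5
t=11: Ŝ = 2.1 + 4.4·11 = 50.5; e = 49.5 − 50.5 = -1
Largest |e| is 2 at t = 3, residual 2.

t = 3, e = 2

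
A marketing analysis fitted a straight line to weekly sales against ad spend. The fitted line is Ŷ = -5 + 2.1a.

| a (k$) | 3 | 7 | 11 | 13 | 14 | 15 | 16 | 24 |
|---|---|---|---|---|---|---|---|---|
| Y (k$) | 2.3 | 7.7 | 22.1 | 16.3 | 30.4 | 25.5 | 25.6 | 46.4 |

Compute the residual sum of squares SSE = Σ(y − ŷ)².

SSE = 104

a=3: Ŷ = -5 + 2.1·3 = 1.3; e = 2.3 − 1.3 = 1
a=7: Ŷ = -5 + 2.1·7 = 9.7; e = 7.7 − 9.7 = -2
a=11: Ŷ = -5 + 2.1·11 = 18.1; e = 22.1 − 18.1 = 4
a=13: Ŷ = -5 + 2.1·13 = 22.3; e = 16.3 − 22.3 = -6
a=14: Ŷ = -5 + 2.1·14 = 24.4; e = 30.4 − 24.4 = 6
a=15: Ŷ = -5 + 2.1·15 = 26.5; e = 25.5 − 26.5 = -1
a=16: Ŷ = -5 + 2.1·16 = 28.6; e = 25.6 − 28.6 = -3
a=24: Ŷ = -5 + 2.1·24 = 45.4; e = 46.4 − 45.4 = 1
SSE = 1 + 4 + 16 + 36 + 36 + 1 + 9 + 1 = 104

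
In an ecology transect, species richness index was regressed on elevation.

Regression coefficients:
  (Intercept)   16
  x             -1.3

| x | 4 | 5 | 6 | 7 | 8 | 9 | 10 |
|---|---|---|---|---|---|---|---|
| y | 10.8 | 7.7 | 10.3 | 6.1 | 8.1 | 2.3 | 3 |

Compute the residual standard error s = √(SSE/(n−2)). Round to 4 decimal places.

s = 1.9256

x=4: ŷ = 16 − 1.3·4 = 10.8; r = 10.8 − 10.8 = 0
x=5: ŷ = 16 − 1.3·5 = 9.5; r = 7.7 − 9.5 = -1.8
x=6: ŷ = 16 − 1.3·6 = 8.2; r = 10.3 − 8.2 = 2.1
x=7: ŷ = 16 − 1.3·7 = 6.9; r = 6.1 − 6.9 = -0.8
x=8: ŷ = 16 − 1.3·8 = 5.6; r = 8.1 − 5.6 = 2.5
x=9: ŷ = 16 − 1.3·9 = 4.3; r = 2.3 − 4.3 = -2
x=10: ŷ = 16 − 1.3·10 = 3; r = 3 − 3 = 0
SSE = 0 + 3.24 + 4.41 + 0.64 + 6.25 + 4 + 0 = 18.54
s = √(18.54/5) = √3.708 ≈ 1.9256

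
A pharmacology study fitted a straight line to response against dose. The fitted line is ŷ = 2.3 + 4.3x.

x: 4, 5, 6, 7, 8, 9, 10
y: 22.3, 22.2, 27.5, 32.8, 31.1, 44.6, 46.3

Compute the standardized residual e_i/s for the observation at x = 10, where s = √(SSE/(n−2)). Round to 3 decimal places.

0.298

x=4: ŷ = 2.3 + 4.3·4 = 19.5; e = 22.3 − 19.5 = 2.8
x=5: ŷ = 2.3 + 4.3·5 = 23.8; e = 22.2 − 23.8 = -1.6
x=6: ŷ = 2.3 + 4.3·6 = 28.1; e = 27.5 − 28.1 = -0.6
x=7: ŷ = 2.3 + 4.3·7 = 32.4; e = 32.8 − 32.4 = 0.4
x=8: ŷ = 2.3 + 4.3·8 = 36.7; e = 31.1 − 36.7 = -5.6
x=9: ŷ = 2.3 + 4.3·9 = 41; e = 44.6 − 41 = 3.6
x=10: ŷ = 2.3 + 4.3·10 = 45.3; e = 46.3 − 45.3 = 1
SSE = 7.84 + 2.56 + 0.36 + 0.16 + 31.36 + 12.96 + 1 = 56.24
s = √(56.24/5) = 3.3538
e/s = 1 / 3.3538 = 0.298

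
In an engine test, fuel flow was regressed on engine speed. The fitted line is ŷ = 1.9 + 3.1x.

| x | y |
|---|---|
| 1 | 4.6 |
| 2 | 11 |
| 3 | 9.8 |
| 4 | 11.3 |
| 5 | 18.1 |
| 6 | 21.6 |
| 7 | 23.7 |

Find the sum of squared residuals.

x=1: ŷ = 1.9 + 3.1·1 = 5; r = 4.6 − 5 = -0.4
x=2: ŷ = 1.9 + 3.1·2 = 8.1; r = 11 − 8.1 = 2.9
x=3: ŷ = 1.9 + 3.1·3 = 11.2; r = 9.8 − 11.2 = -1.4
x=4: ŷ = 1.9 + 3.1·4 = 14.3; r = 11.3 − 14.3 = -3
x=5: ŷ = 1.9 + 3.1·5 = 17.4; r = 18.1 − 17.4 = 0.7
x=6: ŷ = 1.9 + 3.1·6 = 20.5; r = 21.6 − 20.5 = 1.1
x=7: ŷ = 1.9 + 3.1·7 = 23.6; r = 23.7 − 23.6 = 0.1
SSE = 0.16 + 8.41 + 1.96 + 9 + 0.49 + 1.21 + 0.01 = 21.24

SSE = 21.24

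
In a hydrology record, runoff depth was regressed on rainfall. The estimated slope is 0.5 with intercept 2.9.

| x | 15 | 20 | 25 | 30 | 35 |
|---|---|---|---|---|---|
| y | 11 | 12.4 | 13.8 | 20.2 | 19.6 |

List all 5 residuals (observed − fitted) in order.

0.6, -0.5, -1.6, 2.3, -0.8

x=15: ŷ = 2.9 + 0.5·15 = 10.4; e = 11 − 10.4 = 0.6
x=20: ŷ = 2.9 + 0.5·20 = 12.9; e = 12.4 − 12.9 = -0.5
x=25: ŷ = 2.9 + 0.5·25 = 15.4; e = 13.8 − 15.4 = -1.6
x=30: ŷ = 2.9 + 0.5·30 = 17.9; e = 20.2 − 17.9 = 2.3
x=35: ŷ = 2.9 + 0.5·35 = 20.4; e = 19.6 − 20.4 = -0.8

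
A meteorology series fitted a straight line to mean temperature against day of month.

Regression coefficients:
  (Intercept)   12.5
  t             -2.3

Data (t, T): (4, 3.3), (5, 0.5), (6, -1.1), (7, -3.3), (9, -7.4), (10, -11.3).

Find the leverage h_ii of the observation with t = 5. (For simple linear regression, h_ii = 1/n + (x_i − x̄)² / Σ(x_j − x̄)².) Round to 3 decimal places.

h = 0.292

t̄ = (4 + 5 + 6 + 7 + 9 + 10)/6 = 6.83333
Σ(t − t̄)² = 8.02778 + 3.36111 + 0.694444 + 0.0277778 + 4.69444 + 10.0278 = 26.8333
h = 1/6 + (-1.83333)²/26.8333 = 0.166667 + 0.125259 = 0.292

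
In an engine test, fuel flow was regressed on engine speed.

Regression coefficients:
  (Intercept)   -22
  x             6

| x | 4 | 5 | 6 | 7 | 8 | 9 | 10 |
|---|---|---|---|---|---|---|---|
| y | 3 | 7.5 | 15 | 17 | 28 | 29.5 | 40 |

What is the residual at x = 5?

r = -0.5

ŷ = -22 + 6·5 = 8
r = 7.5 − 8 = -0.5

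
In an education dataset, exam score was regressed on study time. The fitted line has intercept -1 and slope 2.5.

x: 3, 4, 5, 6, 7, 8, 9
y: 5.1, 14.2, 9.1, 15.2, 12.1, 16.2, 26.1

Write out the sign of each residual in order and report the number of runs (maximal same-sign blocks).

6 runs

x=3: ŷ = -1 + 2.5·3 = 6.5; e = 5.1 − 6.5 = -1.4
x=4: ŷ = -1 + 2.5·4 = 9; e = 14.2 − 9 = 5.2
x=5: ŷ = -1 + 2.5·5 = 11.5; e = 9.1 − 11.5 = -2.4
x=6: ŷ = -1 + 2.5·6 = 14; e = 15.2 − 14 = 1.2
x=7: ŷ = -1 + 2.5·7 = 16.5; e = 12.1 − 16.5 = -4.4
x=8: ŷ = -1 + 2.5·8 = 19; e = 16.2 − 19 = -2.8
x=9: ŷ = -1 + 2.5·9 = 21.5; e = 26.1 − 21.5 = 4.6
Signs: − + − + − − +
Runs: −×1, +×1, −×1, +×1, −×2, +×1 → 6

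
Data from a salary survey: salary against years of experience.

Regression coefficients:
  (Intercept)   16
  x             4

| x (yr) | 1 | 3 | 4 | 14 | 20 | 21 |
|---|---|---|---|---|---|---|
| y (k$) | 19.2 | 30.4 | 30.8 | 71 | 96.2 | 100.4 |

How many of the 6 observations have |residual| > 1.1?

x=1: ŷ = 16 + 4·1 = 20; e = 19.2 − 20 = -0.8
x=3: ŷ = 16 + 4·3 = 28; e = 30.4 − 28 = 2.4
x=4: ŷ = 16 + 4·4 = 32; e = 30.8 − 32 = -1.2
x=14: ŷ = 16 + 4·14 = 72; e = 71 − 72 = -1
x=20: ŷ = 16 + 4·20 = 96; e = 96.2 − 96 = 0.2
x=21: ŷ = 16 + 4·21 = 100; e = 100.4 − 100 = 0.4
|e| > 1.1: x=3 (|e|=2.4), x=4 (|e|=1.2) → 2

2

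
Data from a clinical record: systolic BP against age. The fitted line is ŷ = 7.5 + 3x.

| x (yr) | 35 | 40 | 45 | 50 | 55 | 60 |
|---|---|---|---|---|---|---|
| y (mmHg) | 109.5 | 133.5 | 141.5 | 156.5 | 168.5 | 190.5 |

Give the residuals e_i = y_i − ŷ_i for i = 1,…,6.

-3, 6, -1, -1, -4, 3

x=35: ŷ = 7.5 + 3·35 = 112.5; e = 109.5 − 112.5 = -3
x=40: ŷ = 7.5 + 3·40 = 127.5; e = 133.5 − 127.5 = 6
x=45: ŷ = 7.5 + 3·45 = 142.5; e = 141.5 − 142.5 = -1
x=50: ŷ = 7.5 + 3·50 = 157.5; e = 156.5 − 157.5 = -1
x=55: ŷ = 7.5 + 3·55 = 172.5; e = 168.5 − 172.5 = -4
x=60: ŷ = 7.5 + 3·60 = 187.5; e = 190.5 − 187.5 = 3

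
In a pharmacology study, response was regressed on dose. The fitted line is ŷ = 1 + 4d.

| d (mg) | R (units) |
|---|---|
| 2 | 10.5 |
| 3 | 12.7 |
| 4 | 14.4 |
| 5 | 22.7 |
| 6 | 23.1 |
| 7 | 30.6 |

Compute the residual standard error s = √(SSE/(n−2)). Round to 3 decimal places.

s = 2.131

d=2: ŷ = 1 + 4·2 = 9; e = 10.5 − 9 = 1.5
d=3: ŷ = 1 + 4·3 = 13; e = 12.7 − 13 = -0.3
d=4: ŷ = 1 + 4·4 = 17; e = 14.4 − 17 = -2.6
d=5: ŷ = 1 + 4·5 = 21; e = 22.7 − 21 = 1.7
d=6: ŷ = 1 + 4·6 = 25; e = 23.1 − 25 = -1.9
d=7: ŷ = 1 + 4·7 = 29; e = 30.6 − 29 = 1.6
SSE = 2.25 + 0.09 + 6.76 + 2.89 + 3.61 + 2.56 = 18.16
s = √(18.16/4) = √4.54 ≈ 2.131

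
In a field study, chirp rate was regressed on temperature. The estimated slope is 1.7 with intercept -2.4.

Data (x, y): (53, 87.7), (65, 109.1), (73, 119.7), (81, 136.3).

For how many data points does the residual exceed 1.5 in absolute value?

1

x=53: ŷ = -2.4 + 1.7·53 = 87.7; r = 87.7 − 87.7 = 0
x=65: ŷ = -2.4 + 1.7·65 = 108.1; r = 109.1 − 108.1 = 1
x=73: ŷ = -2.4 + 1.7·73 = 121.7; r = 119.7 − 121.7 = -2
x=81: ŷ = -2.4 + 1.7·81 = 135.3; r = 136.3 − 135.3 = 1
|r| > 1.5: x=73 (|r|=2) → 1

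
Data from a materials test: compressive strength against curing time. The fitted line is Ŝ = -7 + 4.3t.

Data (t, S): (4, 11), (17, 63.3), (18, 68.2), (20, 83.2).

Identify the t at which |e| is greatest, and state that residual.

t=4: Ŝ = -7 + 4.3·4 = 10.2; e = 11 − 10.2 = 0.8
t=17: Ŝ = -7 + 4.3·17 = 66.1; e = 63.3 − 66.1 = -2.8
t=18: Ŝ = -7 + 4.3·18 = 70.4; e = 68.2 − 70.4 = -2.2
t=20: Ŝ = -7 + 4.3·20 = 79; e = 83.2 − 79 = 4.2
Largest |e| is 4.2 at t = 20, residual 4.2.

t = 20, e = 4.2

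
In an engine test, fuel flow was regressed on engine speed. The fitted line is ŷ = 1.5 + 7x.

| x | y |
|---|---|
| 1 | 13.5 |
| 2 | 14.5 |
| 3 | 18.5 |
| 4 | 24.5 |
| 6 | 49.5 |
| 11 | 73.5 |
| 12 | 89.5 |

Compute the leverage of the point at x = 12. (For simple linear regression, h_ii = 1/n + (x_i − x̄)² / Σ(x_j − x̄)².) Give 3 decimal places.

x̄ = (1 + 2 + 3 + 4 + 6 + 11 + 12)/7 = 5.57143
Σ(x − x̄)² = 20.898 + 12.7551 + 6.61224 + 2.46939 + 0.183673 + 29.4694 + 41.3265 = 113.714
h = 1/7 + (6.42857)²/113.714 = 0.142857 + 0.363424 = 0.506

h = 0.506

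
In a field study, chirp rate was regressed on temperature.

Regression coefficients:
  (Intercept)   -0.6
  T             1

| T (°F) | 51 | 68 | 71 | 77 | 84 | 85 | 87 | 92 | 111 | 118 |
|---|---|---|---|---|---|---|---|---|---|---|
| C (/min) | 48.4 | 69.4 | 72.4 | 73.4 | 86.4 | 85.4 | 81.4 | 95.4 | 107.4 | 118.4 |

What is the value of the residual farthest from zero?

T=51: Ĉ = -0.6 + 51 = 50.4; e = 48.4 − 50.4 = -2
T=68: Ĉ = -0.6 + 68 = 67.4; e = 69.4 − 67.4 = 2
T=71: Ĉ = -0.6 + 71 = 70.4; e = 72.4 − 70.4 = 2
T=77: Ĉ = -0.6 + 77 = 76.4; e = 73.4 − 76.4 = -3
T=84: Ĉ = -0.6 + 84 = 83.4; e = 86.4 − 83.4 = 3
T=85: Ĉ = -0.6 + 85 = 84.4; e = 85.4 − 84.4 = 1
T=87: Ĉ = -0.6 + 87 = 86.4; e = 81.4 − 86.4 = -5
T=92: Ĉ = -0.6 + 92 = 91.4; e = 95.4 − 91.4 = 4
T=111: Ĉ = -0.6 + 111 = 110.4; e = 107.4 − 110.4 = -3
T=118: Ĉ = -0.6 + 118 = 117.4; e = 118.4 − 117.4 = 1
Largest |e| is 5 at T = 87, residual -5.

e = -5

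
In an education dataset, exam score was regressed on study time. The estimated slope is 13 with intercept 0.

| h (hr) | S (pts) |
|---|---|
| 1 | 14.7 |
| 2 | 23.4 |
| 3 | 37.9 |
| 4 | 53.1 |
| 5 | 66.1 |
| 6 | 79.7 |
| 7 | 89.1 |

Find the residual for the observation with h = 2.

e = -2.6

Ŝ = 13·2 = 26
e = 23.4 − 26 = -2.6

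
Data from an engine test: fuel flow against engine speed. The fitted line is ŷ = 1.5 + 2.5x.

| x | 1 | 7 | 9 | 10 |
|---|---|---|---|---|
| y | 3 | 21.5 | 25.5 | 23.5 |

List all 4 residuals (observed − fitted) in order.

x=1: ŷ = 1.5 + 2.5·1 = 4; r = 3 − 4 = -1
x=7: ŷ = 1.5 + 2.5·7 = 19; r = 21.5 − 19 = 2.5
x=9: ŷ = 1.5 + 2.5·9 = 24; r = 25.5 − 24 = 1.5
x=10: ŷ = 1.5 + 2.5·10 = 26.5; r = 23.5 − 26.5 = -3

-1, 2.5, 1.5, -3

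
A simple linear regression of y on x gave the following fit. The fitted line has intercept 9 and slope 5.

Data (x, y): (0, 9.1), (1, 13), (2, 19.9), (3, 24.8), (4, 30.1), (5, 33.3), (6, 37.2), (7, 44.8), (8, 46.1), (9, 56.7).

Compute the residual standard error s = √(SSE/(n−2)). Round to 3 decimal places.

x=0: ŷ = 9 + 5·0 = 9; e = 9.1 − 9 = 0.1
x=1: ŷ = 9 + 5·1 = 14; e = 13 − 14 = -1
x=2: ŷ = 9 + 5·2 = 19; e = 19.9 − 19 = 0.9
x=3: ŷ = 9 + 5·3 = 24; e = 24.8 − 24 = 0.8
x=4: ŷ = 9 + 5·4 = 29; e = 30.1 − 29 = 1.1
x=5: ŷ = 9 + 5·5 = 34; e = 33.3 − 34 = -0.7
x=6: ŷ = 9 + 5·6 = 39; e = 37.2 − 39 = -1.8
x=7: ŷ = 9 + 5·7 = 44; e = 44.8 − 44 = 0.8
x=8: ŷ = 9 + 5·8 = 49; e = 46.1 − 49 = -2.9
x=9: ŷ = 9 + 5·9 = 54; e = 56.7 − 54 = 2.7
SSE = 0.01 + 1 + 0.81 + 0.64 + 1.21 + 0.49 + 3.24 + 0.64 + 8.41 + 7.29 = 23.74
s = √(23.74/8) = √2.9675 ≈ 1.723

s = 1.723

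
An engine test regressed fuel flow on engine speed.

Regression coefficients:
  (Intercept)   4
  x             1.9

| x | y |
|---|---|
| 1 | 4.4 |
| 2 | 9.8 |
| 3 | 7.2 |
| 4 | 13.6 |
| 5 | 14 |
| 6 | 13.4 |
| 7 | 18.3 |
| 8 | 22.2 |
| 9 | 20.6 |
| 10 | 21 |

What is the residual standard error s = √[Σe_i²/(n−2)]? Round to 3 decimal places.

s = 2.092

x=1: ŷ = 4 + 1.9·1 = 5.9; e = 4.4 − 5.9 = -1.5
x=2: ŷ = 4 + 1.9·2 = 7.8; e = 9.8 − 7.8 = 2
x=3: ŷ = 4 + 1.9·3 = 9.7; e = 7.2 − 9.7 = -2.5
x=4: ŷ = 4 + 1.9·4 = 11.6; e = 13.6 − 11.6 = 2
x=5: ŷ = 4 + 1.9·5 = 13.5; e = 14 − 13.5 = 0.5
x=6: ŷ = 4 + 1.9·6 = 15.4; e = 13.4 − 15.4 = -2
x=7: ŷ = 4 + 1.9·7 = 17.3; e = 18.3 − 17.3 = 1
x=8: ŷ = 4 + 1.9·8 = 19.2; e = 22.2 − 19.2 = 3
x=9: ŷ = 4 + 1.9·9 = 21.1; e = 20.6 − 21.1 = -0.5
x=10: ŷ = 4 + 1.9·10 = 23; e = 21 − 23 = -2
SSE = 2.25 + 4 + 6.25 + 4 + 0.25 + 4 + 1 + 9 + 0.25 + 4 = 35
s = √(35/8) = √4.375 ≈ 2.092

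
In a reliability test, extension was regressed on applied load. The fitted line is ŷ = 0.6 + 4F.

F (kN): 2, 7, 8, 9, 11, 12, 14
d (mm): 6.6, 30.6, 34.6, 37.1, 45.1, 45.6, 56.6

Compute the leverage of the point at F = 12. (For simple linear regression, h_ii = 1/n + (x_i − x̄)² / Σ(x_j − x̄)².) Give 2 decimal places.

h = 0.24

F̄ = (2 + 7 + 8 + 9 + 11 + 12 + 14)/7 = 9
Σ(F − F̄)² = 49 + 4 + 1 + 0 + 4 + 9 + 25 = 92
h = 1/7 + (3)²/92 = 0.142857 + 0.0978261 = 0.24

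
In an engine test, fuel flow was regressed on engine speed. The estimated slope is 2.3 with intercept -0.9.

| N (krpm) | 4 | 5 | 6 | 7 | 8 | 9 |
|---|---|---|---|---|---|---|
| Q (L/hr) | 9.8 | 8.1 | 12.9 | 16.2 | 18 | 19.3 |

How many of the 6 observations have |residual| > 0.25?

N=4: ŷ = -0.9 + 2.3·4 = 8.3; e = 9.8 − 8.3 = 1.5
N=5: ŷ = -0.9 + 2.3·5 = 10.6; e = 8.1 − 10.6 = -2.5
N=6: ŷ = -0.9 + 2.3·6 = 12.9; e = 12.9 − 12.9 = 0
N=7: ŷ = -0.9 + 2.3·7 = 15.2; e = 16.2 − 15.2 = 1
N=8: ŷ = -0.9 + 2.3·8 = 17.5; e = 18 − 17.5 = 0.5
N=9: ŷ = -0.9 + 2.3·9 = 19.8; e = 19.3 − 19.8 = -0.5
|e| > 0.25: N=4 (|e|=1.5), N=5 (|e|=2.5), N=7 (|e|=1), N=8 (|e|=0.5), N=9 (|e|=0.5) → 5

5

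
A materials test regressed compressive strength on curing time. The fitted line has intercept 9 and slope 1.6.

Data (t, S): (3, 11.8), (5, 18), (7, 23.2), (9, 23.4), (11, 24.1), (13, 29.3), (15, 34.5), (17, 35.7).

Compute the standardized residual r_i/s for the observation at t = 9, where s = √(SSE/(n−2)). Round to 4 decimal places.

t=3: Ŝ = 9 + 1.6·3 = 13.8; r = 11.8 − 13.8 = -2
t=5: Ŝ = 9 + 1.6·5 = 17; r = 18 − 17 = 1
t=7: Ŝ = 9 + 1.6·7 = 20.2; r = 23.2 − 20.2 = 3
t=9: Ŝ = 9 + 1.6·9 = 23.4; r = 23.4 − 23.4 = 0
t=11: Ŝ = 9 + 1.6·11 = 26.6; r = 24.1 − 26.6 = -2.5
t=13: Ŝ = 9 + 1.6·13 = 29.8; r = 29.3 − 29.8 = -0.5
t=15: Ŝ = 9 + 1.6·15 = 33; r = 34.5 − 33 = 1.5
t=17: Ŝ = 9 + 1.6·17 = 36.2; r = 35.7 − 36.2 = -0.5
SSE = 4 + 1 + 9 + 0 + 6.25 + 0.25 + 2.25 + 0.25 = 23
s = √(23/6) = 1.95789
r/s = 0 / 1.95789 = 0.0000

0.0000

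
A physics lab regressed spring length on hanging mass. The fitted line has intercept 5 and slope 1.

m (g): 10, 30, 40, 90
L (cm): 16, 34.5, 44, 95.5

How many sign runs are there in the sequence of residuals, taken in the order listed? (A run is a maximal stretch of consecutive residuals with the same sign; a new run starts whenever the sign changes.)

m=10: ŷ = 5 + 10 = 15; e = 16 − 15 = 1
m=30: ŷ = 5 + 30 = 35; e = 34.5 − 35 = -0.5
m=40: ŷ = 5 + 40 = 45; e = 44 − 45 = -1
m=90: ŷ = 5 + 90 = 95; e = 95.5 − 95 = 0.5
Signs: + − − +
Runs: +×1, −×2, +×1 → 3

3 runs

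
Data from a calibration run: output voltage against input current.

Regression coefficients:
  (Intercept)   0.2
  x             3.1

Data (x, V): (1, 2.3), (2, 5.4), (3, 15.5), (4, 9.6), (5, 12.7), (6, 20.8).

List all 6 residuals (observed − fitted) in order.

-1, -1, 6, -3, -3, 2

x=1: V̂ = 0.2 + 3.1·1 = 3.3; r = 2.3 − 3.3 = -1
x=2: V̂ = 0.2 + 3.1·2 = 6.4; r = 5.4 − 6.4 = -1
x=3: V̂ = 0.2 + 3.1·3 = 9.5; r = 15.5 − 9.5 = 6
x=4: V̂ = 0.2 + 3.1·4 = 12.6; r = 9.6 − 12.6 = -3
x=5: V̂ = 0.2 + 3.1·5 = 15.7; r = 12.7 − 15.7 = -3
x=6: V̂ = 0.2 + 3.1·6 = 18.8; r = 20.8 − 18.8 = 2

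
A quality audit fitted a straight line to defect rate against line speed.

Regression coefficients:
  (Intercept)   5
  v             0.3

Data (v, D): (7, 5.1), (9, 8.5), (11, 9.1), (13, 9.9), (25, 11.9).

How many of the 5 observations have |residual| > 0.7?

v=7: ŷ = 5 + 0.3·7 = 7.1; e = 5.1 − 7.1 = -2
v=9: ŷ = 5 + 0.3·9 = 7.7; e = 8.5 − 7.7 = 0.8
v=11: ŷ = 5 + 0.3·11 = 8.3; e = 9.1 − 8.3 = 0.8
v=13: ŷ = 5 + 0.3·13 = 8.9; e = 9.9 − 8.9 = 1
v=25: ŷ = 5 + 0.3·25 = 12.5; e = 11.9 − 12.5 = -0.6
|e| > 0.7: v=7 (|e|=2), v=9 (|e|=0.8), v=11 (|e|=0.8), v=13 (|e|=1) → 4

4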